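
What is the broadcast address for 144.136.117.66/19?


Network: 144.136.96.0/19
Host bits = 13
Set all host bits to 1:
Broadcast: 144.136.127.255


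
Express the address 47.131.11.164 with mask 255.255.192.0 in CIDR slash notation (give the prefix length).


Binary: 11111111.11111111.11000000.00000000
Count leading 1s
Prefix: /18


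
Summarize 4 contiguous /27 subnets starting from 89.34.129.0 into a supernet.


Original prefix: /27
Number of subnets: 4 = 2^2
New prefix = 27 - 2 = 25
Supernet: 89.34.129.0/25


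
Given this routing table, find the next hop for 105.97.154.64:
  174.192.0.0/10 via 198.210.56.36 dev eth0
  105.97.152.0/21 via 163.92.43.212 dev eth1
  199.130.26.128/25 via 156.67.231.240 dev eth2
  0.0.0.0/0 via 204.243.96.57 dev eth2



Longest prefix match for 105.97.154.64:
  /10 174.192.0.0: no
  /21 105.97.152.0: MATCH
  /25 199.130.26.128: no
  /0 0.0.0.0: MATCH
Selected: next-hop 163.92.43.212 via eth1 (matched /21)


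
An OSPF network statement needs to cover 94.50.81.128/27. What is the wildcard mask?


Subnet mask: 255.255.255.224
Wildcard = 255.255.255.255 - subnet mask
255 - 255 = 0
255 - 255 = 0
255 - 255 = 0
255 - 224 = 31
Wildcard: 0.0.0.31


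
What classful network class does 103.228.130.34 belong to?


First octet: 103
Binary: 01100111
0xxxxxxx -> Class A (1-126)
Class A, default mask 255.0.0.0 (/8)


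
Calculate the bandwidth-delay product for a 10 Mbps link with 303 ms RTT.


BDP = bandwidth * RTT
= 10 Mbps * 303 ms
= 10 * 1e6 * 303 / 1000 bits
= 3030000 bits
= 378750 bytes
= 369.873 KB
BDP = 3030000 bits (378750 bytes)


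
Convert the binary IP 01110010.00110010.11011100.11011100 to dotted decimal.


01110010 = 114
00110010 = 50
11011100 = 220
11011100 = 220
IP: 114.50.220.220


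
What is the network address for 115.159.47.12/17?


IP:   01110011.10011111.00101111.00001100
Mask: 11111111.11111111.10000000.00000000
AND operation:
Net:  01110011.10011111.00000000.00000000
Network: 115.159.0.0/17


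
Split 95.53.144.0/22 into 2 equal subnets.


New prefix = 22 + 1 = 23
Each subnet has 512 addresses
  95.53.144.0/23
  95.53.146.0/23
Subnets: 95.53.144.0/23, 95.53.146.0/23


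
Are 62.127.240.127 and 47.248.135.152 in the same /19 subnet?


Mask: 255.255.224.0
62.127.240.127 AND mask = 62.127.224.0
47.248.135.152 AND mask = 47.248.128.0
No, different subnets (62.127.224.0 vs 47.248.128.0)


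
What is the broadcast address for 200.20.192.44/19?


Network: 200.20.192.0/19
Host bits = 13
Set all host bits to 1:
Broadcast: 200.20.223.255


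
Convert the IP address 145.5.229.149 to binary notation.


145 = 10010001
5 = 00000101
229 = 11100101
149 = 10010101
Binary: 10010001.00000101.11100101.10010101


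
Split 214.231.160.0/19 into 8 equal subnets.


New prefix = 19 + 3 = 22
Each subnet has 1024 addresses
  214.231.160.0/22
  214.231.164.0/22
  214.231.168.0/22
  214.231.172.0/22
  214.231.176.0/22
  214.231.180.0/22
  214.231.184.0/22
  214.231.188.0/22
Subnets: 214.231.160.0/22, 214.231.164.0/22, 214.231.168.0/22, 214.231.172.0/22, 214.231.176.0/22, 214.231.180.0/22, 214.231.184.0/22, 214.231.188.0/22


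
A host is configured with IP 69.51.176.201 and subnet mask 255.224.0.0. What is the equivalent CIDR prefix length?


Binary: 11111111.11100000.00000000.00000000
Count leading 1s
Prefix: /11


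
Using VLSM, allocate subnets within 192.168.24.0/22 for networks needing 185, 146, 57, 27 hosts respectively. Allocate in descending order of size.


185 hosts -> /24 (254 usable): 192.168.24.0/24
146 hosts -> /24 (254 usable): 192.168.25.0/24
57 hosts -> /26 (62 usable): 192.168.26.0/26
27 hosts -> /27 (30 usable): 192.168.26.64/27
Allocation: 192.168.24.0/24 (185 hosts, 254 usable); 192.168.25.0/24 (146 hosts, 254 usable); 192.168.26.0/26 (57 hosts, 62 usable); 192.168.26.64/27 (27 hosts, 30 usable)


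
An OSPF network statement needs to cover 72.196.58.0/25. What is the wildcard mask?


Subnet mask: 255.255.255.128
Wildcard = 255.255.255.255 - subnet mask
255 - 255 = 0
255 - 255 = 0
255 - 255 = 0
255 - 128 = 127
Wildcard: 0.0.0.127


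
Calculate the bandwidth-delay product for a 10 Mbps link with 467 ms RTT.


BDP = bandwidth * RTT
= 10 Mbps * 467 ms
= 10 * 1e6 * 467 / 1000 bits
= 4670000 bits
= 583750 bytes
= 570.0684 KB
BDP = 4670000 bits (583750 bytes)


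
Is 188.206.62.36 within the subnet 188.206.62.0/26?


Subnet network: 188.206.62.0
Test IP AND mask: 188.206.62.0
Yes, 188.206.62.36 is in 188.206.62.0/26


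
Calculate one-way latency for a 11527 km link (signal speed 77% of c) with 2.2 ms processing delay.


Speed = 0.77 * 3e5 km/s = 231000 km/s
Propagation delay = 11527 / 231000 = 0.0499 s = 49.9004 ms
Processing delay = 2.2 ms
Total one-way latency = 52.1004 ms


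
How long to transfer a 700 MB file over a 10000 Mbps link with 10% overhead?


Effective throughput = 10000 * (1 - 10/100) = 9000 Mbps
File size in Mb = 700 * 8 = 5600 Mb
Time = 5600 / 9000
Time = 0.6222 seconds


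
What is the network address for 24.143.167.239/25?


IP:   00011000.10001111.10100111.11101111
Mask: 11111111.11111111.11111111.10000000
AND operation:
Net:  00011000.10001111.10100111.10000000
Network: 24.143.167.128/25


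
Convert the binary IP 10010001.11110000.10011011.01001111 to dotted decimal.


10010001 = 145
11110000 = 240
10011011 = 155
01001111 = 79
IP: 145.240.155.79


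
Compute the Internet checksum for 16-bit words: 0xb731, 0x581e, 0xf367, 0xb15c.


Sum all words (with carry folding):
+ 0xb731 = 0xb731
+ 0x581e = 0x0f50
+ 0xf367 = 0x02b8
+ 0xb15c = 0xb414
One's complement: ~0xb414
Checksum = 0x4beb


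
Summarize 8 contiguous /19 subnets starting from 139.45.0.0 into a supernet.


Original prefix: /19
Number of subnets: 8 = 2^3
New prefix = 19 - 3 = 16
Supernet: 139.45.0.0/16


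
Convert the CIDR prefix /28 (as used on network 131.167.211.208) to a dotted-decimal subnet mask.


/28 means 28 network bits, 4 host bits
Binary: 11111111111111111111111111110000
Mask: 255.255.255.240


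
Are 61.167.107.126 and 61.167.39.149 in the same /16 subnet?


Mask: 255.255.0.0
61.167.107.126 AND mask = 61.167.0.0
61.167.39.149 AND mask = 61.167.0.0
Yes, same subnet (61.167.0.0)


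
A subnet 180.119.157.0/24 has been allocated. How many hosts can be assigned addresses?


Host bits = 32 - 24 = 8
Total addresses = 2^8 = 256
Usable = total - 2 (network and broadcast)
Usable hosts: 254


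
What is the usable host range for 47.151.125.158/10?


Network: 47.128.0.0
Broadcast: 47.191.255.255
First usable = network + 1
Last usable = broadcast - 1
Range: 47.128.0.1 to 47.191.255.254


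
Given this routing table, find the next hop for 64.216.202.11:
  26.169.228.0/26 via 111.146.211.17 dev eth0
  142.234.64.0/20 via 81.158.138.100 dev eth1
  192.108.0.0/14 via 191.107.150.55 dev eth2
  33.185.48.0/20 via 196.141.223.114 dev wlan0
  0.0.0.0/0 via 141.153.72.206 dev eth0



Longest prefix match for 64.216.202.11:
  /26 26.169.228.0: no
  /20 142.234.64.0: no
  /14 192.108.0.0: no
  /20 33.185.48.0: no
  /0 0.0.0.0: MATCH
Selected: next-hop 141.153.72.206 via eth0 (matched /0)


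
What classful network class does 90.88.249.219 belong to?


First octet: 90
Binary: 01011010
0xxxxxxx -> Class A (1-126)
Class A, default mask 255.0.0.0 (/8)


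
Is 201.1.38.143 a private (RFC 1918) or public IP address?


RFC 1918 private ranges:
  10.0.0.0/8 (10.0.0.0 - 10.255.255.255)
  172.16.0.0/12 (172.16.0.0 - 172.31.255.255)
  192.168.0.0/16 (192.168.0.0 - 192.168.255.255)
Public (not in any RFC 1918 range)


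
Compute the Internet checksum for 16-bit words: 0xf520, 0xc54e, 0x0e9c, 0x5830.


Sum all words (with carry folding):
+ 0xf520 = 0xf520
+ 0xc54e = 0xba6f
+ 0x0e9c = 0xc90b
+ 0x5830 = 0x213c
One's complement: ~0x213c
Checksum = 0xdec3


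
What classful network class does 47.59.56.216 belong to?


First octet: 47
Binary: 00101111
0xxxxxxx -> Class A (1-126)
Class A, default mask 255.0.0.0 (/8)


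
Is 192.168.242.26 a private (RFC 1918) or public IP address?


RFC 1918 private ranges:
  10.0.0.0/8 (10.0.0.0 - 10.255.255.255)
  172.16.0.0/12 (172.16.0.0 - 172.31.255.255)
  192.168.0.0/16 (192.168.0.0 - 192.168.255.255)
Private (in 192.168.0.0/16)


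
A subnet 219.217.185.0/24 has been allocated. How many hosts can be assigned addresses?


Host bits = 32 - 24 = 8
Total addresses = 2^8 = 256
Usable = total - 2 (network and broadcast)
Usable hosts: 254


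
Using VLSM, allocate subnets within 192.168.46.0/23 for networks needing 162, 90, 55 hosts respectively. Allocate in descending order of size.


162 hosts -> /24 (254 usable): 192.168.46.0/24
90 hosts -> /25 (126 usable): 192.168.47.0/25
55 hosts -> /26 (62 usable): 192.168.47.128/26
Allocation: 192.168.46.0/24 (162 hosts, 254 usable); 192.168.47.0/25 (90 hosts, 126 usable); 192.168.47.128/26 (55 hosts, 62 usable)


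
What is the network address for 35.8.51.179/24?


IP:   00100011.00001000.00110011.10110011
Mask: 11111111.11111111.11111111.00000000
AND operation:
Net:  00100011.00001000.00110011.00000000
Network: 35.8.51.0/24


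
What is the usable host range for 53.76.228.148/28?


Network: 53.76.228.144
Broadcast: 53.76.228.159
First usable = network + 1
Last usable = broadcast - 1
Range: 53.76.228.145 to 53.76.228.158


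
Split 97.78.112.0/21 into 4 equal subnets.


New prefix = 21 + 2 = 23
Each subnet has 512 addresses
  97.78.112.0/23
  97.78.114.0/23
  97.78.116.0/23
  97.78.118.0/23
Subnets: 97.78.112.0/23, 97.78.114.0/23, 97.78.116.0/23, 97.78.118.0/23


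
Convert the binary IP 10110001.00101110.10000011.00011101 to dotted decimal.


10110001 = 177
00101110 = 46
10000011 = 131
00011101 = 29
IP: 177.46.131.29


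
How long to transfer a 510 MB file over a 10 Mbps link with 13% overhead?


Effective throughput = 10 * (1 - 13/100) = 8.7 Mbps
File size in Mb = 510 * 8 = 4080 Mb
Time = 4080 / 8.7
Time = 468.9655 seconds


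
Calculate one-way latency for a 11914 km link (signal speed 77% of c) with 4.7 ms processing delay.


Speed = 0.77 * 3e5 km/s = 231000 km/s
Propagation delay = 11914 / 231000 = 0.0516 s = 51.5758 ms
Processing delay = 4.7 ms
Total one-way latency = 56.2758 ms


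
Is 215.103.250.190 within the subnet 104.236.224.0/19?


Subnet network: 104.236.224.0
Test IP AND mask: 215.103.224.0
No, 215.103.250.190 is not in 104.236.224.0/19


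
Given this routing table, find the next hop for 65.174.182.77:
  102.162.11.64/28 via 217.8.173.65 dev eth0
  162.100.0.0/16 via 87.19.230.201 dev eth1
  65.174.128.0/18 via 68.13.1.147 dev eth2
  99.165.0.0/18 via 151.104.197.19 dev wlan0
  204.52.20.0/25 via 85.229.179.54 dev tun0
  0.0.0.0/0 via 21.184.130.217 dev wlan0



Longest prefix match for 65.174.182.77:
  /28 102.162.11.64: no
  /16 162.100.0.0: no
  /18 65.174.128.0: MATCH
  /18 99.165.0.0: no
  /25 204.52.20.0: no
  /0 0.0.0.0: MATCH
Selected: next-hop 68.13.1.147 via eth2 (matched /18)


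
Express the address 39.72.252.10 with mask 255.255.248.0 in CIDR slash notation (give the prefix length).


Binary: 11111111.11111111.11111000.00000000
Count leading 1s
Prefix: /21


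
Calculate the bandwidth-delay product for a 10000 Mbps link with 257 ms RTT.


BDP = bandwidth * RTT
= 10000 Mbps * 257 ms
= 10000 * 1e6 * 257 / 1000 bits
= 2570000000 bits
= 321250000 bytes
= 313720.7031 KB
BDP = 2570000000 bits (321250000 bytes)


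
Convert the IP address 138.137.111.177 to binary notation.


138 = 10001010
137 = 10001001
111 = 01101111
177 = 10110001
Binary: 10001010.10001001.01101111.10110001


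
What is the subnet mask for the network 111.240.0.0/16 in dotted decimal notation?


/16 means 16 network bits, 16 host bits
Binary: 11111111111111110000000000000000
Mask: 255.255.0.0


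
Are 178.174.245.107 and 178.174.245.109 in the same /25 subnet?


Mask: 255.255.255.128
178.174.245.107 AND mask = 178.174.245.0
178.174.245.109 AND mask = 178.174.245.0
Yes, same subnet (178.174.245.0)


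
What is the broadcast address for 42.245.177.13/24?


Network: 42.245.177.0/24
Host bits = 8
Set all host bits to 1:
Broadcast: 42.245.177.255


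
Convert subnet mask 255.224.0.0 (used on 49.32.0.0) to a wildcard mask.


Subnet mask: 255.224.0.0
Wildcard = 255.255.255.255 - subnet mask
255 - 255 = 0
255 - 224 = 31
255 - 0 = 255
255 - 0 = 255
Wildcard: 0.31.255.255


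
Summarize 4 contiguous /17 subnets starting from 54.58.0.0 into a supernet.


Original prefix: /17
Number of subnets: 4 = 2^2
New prefix = 17 - 2 = 15
Supernet: 54.58.0.0/15


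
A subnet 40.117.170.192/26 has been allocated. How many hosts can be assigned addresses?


Host bits = 32 - 26 = 6
Total addresses = 2^6 = 64
Usable = total - 2 (network and broadcast)
Usable hosts: 62


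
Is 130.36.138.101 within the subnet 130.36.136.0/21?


Subnet network: 130.36.136.0
Test IP AND mask: 130.36.136.0
Yes, 130.36.138.101 is in 130.36.136.0/21


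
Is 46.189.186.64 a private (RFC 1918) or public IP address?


RFC 1918 private ranges:
  10.0.0.0/8 (10.0.0.0 - 10.255.255.255)
  172.16.0.0/12 (172.16.0.0 - 172.31.255.255)
  192.168.0.0/16 (192.168.0.0 - 192.168.255.255)
Public (not in any RFC 1918 range)


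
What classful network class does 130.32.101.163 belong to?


First octet: 130
Binary: 10000010
10xxxxxx -> Class B (128-191)
Class B, default mask 255.255.0.0 (/16)


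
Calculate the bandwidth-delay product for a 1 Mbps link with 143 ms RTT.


BDP = bandwidth * RTT
= 1 Mbps * 143 ms
= 1 * 1e6 * 143 / 1000 bits
= 143000 bits
= 17875 bytes
= 17.4561 KB
BDP = 143000 bits (17875 bytes)


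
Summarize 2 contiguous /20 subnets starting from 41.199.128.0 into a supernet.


Original prefix: /20
Number of subnets: 2 = 2^1
New prefix = 20 - 1 = 19
Supernet: 41.199.128.0/19


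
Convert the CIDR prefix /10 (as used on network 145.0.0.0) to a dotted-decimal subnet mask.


/10 means 10 network bits, 22 host bits
Binary: 11111111110000000000000000000000
Mask: 255.192.0.0


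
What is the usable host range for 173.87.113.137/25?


Network: 173.87.113.128
Broadcast: 173.87.113.255
First usable = network + 1
Last usable = broadcast - 1
Range: 173.87.113.129 to 173.87.113.254


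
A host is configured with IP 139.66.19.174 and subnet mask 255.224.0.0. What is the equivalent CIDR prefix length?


Binary: 11111111.11100000.00000000.00000000
Count leading 1s
Prefix: /11


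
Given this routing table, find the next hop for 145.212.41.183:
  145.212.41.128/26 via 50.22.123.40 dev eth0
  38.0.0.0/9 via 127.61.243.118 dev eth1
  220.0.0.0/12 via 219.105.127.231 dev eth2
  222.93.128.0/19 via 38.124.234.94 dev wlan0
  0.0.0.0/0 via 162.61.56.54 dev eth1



Longest prefix match for 145.212.41.183:
  /26 145.212.41.128: MATCH
  /9 38.0.0.0: no
  /12 220.0.0.0: no
  /19 222.93.128.0: no
  /0 0.0.0.0: MATCH
Selected: next-hop 50.22.123.40 via eth0 (matched /26)


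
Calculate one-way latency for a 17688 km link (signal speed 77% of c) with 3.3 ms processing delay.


Speed = 0.77 * 3e5 km/s = 231000 km/s
Propagation delay = 17688 / 231000 = 0.0766 s = 76.5714 ms
Processing delay = 3.3 ms
Total one-way latency = 79.8714 ms


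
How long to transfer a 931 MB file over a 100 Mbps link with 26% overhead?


Effective throughput = 100 * (1 - 26/100) = 74 Mbps
File size in Mb = 931 * 8 = 7448 Mb
Time = 7448 / 74
Time = 100.6486 seconds


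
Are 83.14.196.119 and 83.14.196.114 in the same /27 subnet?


Mask: 255.255.255.224
83.14.196.119 AND mask = 83.14.196.96
83.14.196.114 AND mask = 83.14.196.96
Yes, same subnet (83.14.196.96)


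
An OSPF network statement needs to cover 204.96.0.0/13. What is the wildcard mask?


Subnet mask: 255.248.0.0
Wildcard = 255.255.255.255 - subnet mask
255 - 255 = 0
255 - 248 = 7
255 - 0 = 255
255 - 0 = 255
Wildcard: 0.7.255.255


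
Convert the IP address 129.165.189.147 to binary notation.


129 = 10000001
165 = 10100101
189 = 10111101
147 = 10010011
Binary: 10000001.10100101.10111101.10010011


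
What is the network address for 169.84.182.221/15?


IP:   10101001.01010100.10110110.11011101
Mask: 11111111.11111110.00000000.00000000
AND operation:
Net:  10101001.01010100.00000000.00000000
Network: 169.84.0.0/15


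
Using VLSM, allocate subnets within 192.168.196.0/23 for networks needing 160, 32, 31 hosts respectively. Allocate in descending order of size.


160 hosts -> /24 (254 usable): 192.168.196.0/24
32 hosts -> /26 (62 usable): 192.168.197.0/26
31 hosts -> /26 (62 usable): 192.168.197.64/26
Allocation: 192.168.196.0/24 (160 hosts, 254 usable); 192.168.197.0/26 (32 hosts, 62 usable); 192.168.197.64/26 (31 hosts, 62 usable)


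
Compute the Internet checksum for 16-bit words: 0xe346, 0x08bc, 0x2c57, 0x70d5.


Sum all words (with carry folding):
+ 0xe346 = 0xe346
+ 0x08bc = 0xec02
+ 0x2c57 = 0x185a
+ 0x70d5 = 0x892f
One's complement: ~0x892f
Checksum = 0x76d0


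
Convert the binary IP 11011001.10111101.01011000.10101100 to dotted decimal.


11011001 = 217
10111101 = 189
01011000 = 88
10101100 = 172
IP: 217.189.88.172


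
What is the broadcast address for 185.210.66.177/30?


Network: 185.210.66.176/30
Host bits = 2
Set all host bits to 1:
Broadcast: 185.210.66.179


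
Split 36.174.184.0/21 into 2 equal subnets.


New prefix = 21 + 1 = 22
Each subnet has 1024 addresses
  36.174.184.0/22
  36.174.188.0/22
Subnets: 36.174.184.0/22, 36.174.188.0/22


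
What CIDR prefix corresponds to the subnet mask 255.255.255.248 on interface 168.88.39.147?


Binary: 11111111.11111111.11111111.11111000
Count leading 1s
Prefix: /29


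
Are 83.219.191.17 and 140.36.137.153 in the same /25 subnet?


Mask: 255.255.255.128
83.219.191.17 AND mask = 83.219.191.0
140.36.137.153 AND mask = 140.36.137.128
No, different subnets (83.219.191.0 vs 140.36.137.128)


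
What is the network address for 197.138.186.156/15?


IP:   11000101.10001010.10111010.10011100
Mask: 11111111.11111110.00000000.00000000
AND operation:
Net:  11000101.10001010.00000000.00000000
Network: 197.138.0.0/15


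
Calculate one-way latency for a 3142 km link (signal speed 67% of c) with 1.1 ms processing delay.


Speed = 0.67 * 3e5 km/s = 201000 km/s
Propagation delay = 3142 / 201000 = 0.0156 s = 15.6318 ms
Processing delay = 1.1 ms
Total one-way latency = 16.7318 ms


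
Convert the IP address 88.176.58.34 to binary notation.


88 = 01011000
176 = 10110000
58 = 00111010
34 = 00100010
Binary: 01011000.10110000.00111010.00100010


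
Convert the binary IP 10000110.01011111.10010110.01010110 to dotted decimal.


10000110 = 134
01011111 = 95
10010110 = 150
01010110 = 86
IP: 134.95.150.86


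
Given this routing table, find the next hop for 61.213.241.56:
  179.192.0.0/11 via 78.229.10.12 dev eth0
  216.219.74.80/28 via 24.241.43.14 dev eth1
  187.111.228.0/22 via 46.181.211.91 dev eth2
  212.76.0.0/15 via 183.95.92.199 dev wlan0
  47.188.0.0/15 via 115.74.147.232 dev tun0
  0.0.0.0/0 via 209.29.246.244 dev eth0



Longest prefix match for 61.213.241.56:
  /11 179.192.0.0: no
  /28 216.219.74.80: no
  /22 187.111.228.0: no
  /15 212.76.0.0: no
  /15 47.188.0.0: no
  /0 0.0.0.0: MATCH
Selected: next-hop 209.29.246.244 via eth0 (matched /0)


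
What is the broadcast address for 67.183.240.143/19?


Network: 67.183.224.0/19
Host bits = 13
Set all host bits to 1:
Broadcast: 67.183.255.255


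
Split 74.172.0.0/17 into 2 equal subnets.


New prefix = 17 + 1 = 18
Each subnet has 16384 addresses
  74.172.0.0/18
  74.172.64.0/18
Subnets: 74.172.0.0/18, 74.172.64.0/18


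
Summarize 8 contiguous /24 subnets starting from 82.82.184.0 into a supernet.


Original prefix: /24
Number of subnets: 8 = 2^3
New prefix = 24 - 3 = 21
Supernet: 82.82.184.0/21


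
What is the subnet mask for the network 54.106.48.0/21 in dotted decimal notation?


/21 means 21 network bits, 11 host bits
Binary: 11111111111111111111100000000000
Mask: 255.255.248.0


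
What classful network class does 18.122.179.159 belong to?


First octet: 18
Binary: 00010010
0xxxxxxx -> Class A (1-126)
Class A, default mask 255.0.0.0 (/8)


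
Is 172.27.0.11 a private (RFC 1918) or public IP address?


RFC 1918 private ranges:
  10.0.0.0/8 (10.0.0.0 - 10.255.255.255)
  172.16.0.0/12 (172.16.0.0 - 172.31.255.255)
  192.168.0.0/16 (192.168.0.0 - 192.168.255.255)
Private (in 172.16.0.0/12)


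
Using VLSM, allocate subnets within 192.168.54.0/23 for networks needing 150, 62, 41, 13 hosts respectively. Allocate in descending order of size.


150 hosts -> /24 (254 usable): 192.168.54.0/24
62 hosts -> /26 (62 usable): 192.168.55.0/26
41 hosts -> /26 (62 usable): 192.168.55.64/26
13 hosts -> /28 (14 usable): 192.168.55.128/28
Allocation: 192.168.54.0/24 (150 hosts, 254 usable); 192.168.55.0/26 (62 hosts, 62 usable); 192.168.55.64/26 (41 hosts, 62 usable); 192.168.55.128/28 (13 hosts, 14 usable)


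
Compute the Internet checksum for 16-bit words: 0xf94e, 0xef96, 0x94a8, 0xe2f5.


Sum all words (with carry folding):
+ 0xf94e = 0xf94e
+ 0xef96 = 0xe8e5
+ 0x94a8 = 0x7d8e
+ 0xe2f5 = 0x6084
One's complement: ~0x6084
Checksum = 0x9f7b


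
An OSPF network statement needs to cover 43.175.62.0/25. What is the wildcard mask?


Subnet mask: 255.255.255.128
Wildcard = 255.255.255.255 - subnet mask
255 - 255 = 0
255 - 255 = 0
255 - 255 = 0
255 - 128 = 127
Wildcard: 0.0.0.127


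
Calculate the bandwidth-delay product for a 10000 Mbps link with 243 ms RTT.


BDP = bandwidth * RTT
= 10000 Mbps * 243 ms
= 10000 * 1e6 * 243 / 1000 bits
= 2430000000 bits
= 303750000 bytes
= 296630.8594 KB
BDP = 2430000000 bits (303750000 bytes)


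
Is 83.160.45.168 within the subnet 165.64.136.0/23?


Subnet network: 165.64.136.0
Test IP AND mask: 83.160.44.0
No, 83.160.45.168 is not in 165.64.136.0/23


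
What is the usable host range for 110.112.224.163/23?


Network: 110.112.224.0
Broadcast: 110.112.225.255
First usable = network + 1
Last usable = broadcast - 1
Range: 110.112.224.1 to 110.112.225.254


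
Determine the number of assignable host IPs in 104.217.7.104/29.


Host bits = 32 - 29 = 3
Total addresses = 2^3 = 8
Usable = total - 2 (network and broadcast)
Usable hosts: 6


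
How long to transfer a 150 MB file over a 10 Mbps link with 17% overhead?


Effective throughput = 10 * (1 - 17/100) = 8.3 Mbps
File size in Mb = 150 * 8 = 1200 Mb
Time = 1200 / 8.3
Time = 144.5783 seconds


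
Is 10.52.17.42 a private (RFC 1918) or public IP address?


RFC 1918 private ranges:
  10.0.0.0/8 (10.0.0.0 - 10.255.255.255)
  172.16.0.0/12 (172.16.0.0 - 172.31.255.255)
  192.168.0.0/16 (192.168.0.0 - 192.168.255.255)
Private (in 10.0.0.0/8)


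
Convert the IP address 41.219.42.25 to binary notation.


41 = 00101001
219 = 11011011
42 = 00101010
25 = 00011001
Binary: 00101001.11011011.00101010.00011001


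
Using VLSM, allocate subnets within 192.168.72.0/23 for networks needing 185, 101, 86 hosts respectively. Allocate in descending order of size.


185 hosts -> /24 (254 usable): 192.168.72.0/24
101 hosts -> /25 (126 usable): 192.168.73.0/25
86 hosts -> /25 (126 usable): 192.168.73.128/25
Allocation: 192.168.72.0/24 (185 hosts, 254 usable); 192.168.73.0/25 (101 hosts, 126 usable); 192.168.73.128/25 (86 hosts, 126 usable)


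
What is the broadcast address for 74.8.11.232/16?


Network: 74.8.0.0/16
Host bits = 16
Set all host bits to 1:
Broadcast: 74.8.255.255


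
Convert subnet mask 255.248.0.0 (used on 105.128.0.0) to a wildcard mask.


Subnet mask: 255.248.0.0
Wildcard = 255.255.255.255 - subnet mask
255 - 255 = 0
255 - 248 = 7
255 - 0 = 255
255 - 0 = 255
Wildcard: 0.7.255.255


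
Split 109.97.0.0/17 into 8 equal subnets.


New prefix = 17 + 3 = 20
Each subnet has 4096 addresses
  109.97.0.0/20
  109.97.16.0/20
  109.97.32.0/20
  109.97.48.0/20
  109.97.64.0/20
  109.97.80.0/20
  109.97.96.0/20
  109.97.112.0/20
Subnets: 109.97.0.0/20, 109.97.16.0/20, 109.97.32.0/20, 109.97.48.0/20, 109.97.64.0/20, 109.97.80.0/20, 109.97.96.0/20, 109.97.112.0/20


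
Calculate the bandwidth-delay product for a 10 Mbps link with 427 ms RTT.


BDP = bandwidth * RTT
= 10 Mbps * 427 ms
= 10 * 1e6 * 427 / 1000 bits
= 4270000 bits
= 533750 bytes
= 521.2402 KB
BDP = 4270000 bits (533750 bytes)


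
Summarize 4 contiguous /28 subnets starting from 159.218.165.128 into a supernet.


Original prefix: /28
Number of subnets: 4 = 2^2
New prefix = 28 - 2 = 26
Supernet: 159.218.165.128/26


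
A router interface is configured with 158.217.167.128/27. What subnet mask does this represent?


/27 means 27 network bits, 5 host bits
Binary: 11111111111111111111111111100000
Mask: 255.255.255.224


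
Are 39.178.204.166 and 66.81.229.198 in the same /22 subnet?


Mask: 255.255.252.0
39.178.204.166 AND mask = 39.178.204.0
66.81.229.198 AND mask = 66.81.228.0
No, different subnets (39.178.204.0 vs 66.81.228.0)


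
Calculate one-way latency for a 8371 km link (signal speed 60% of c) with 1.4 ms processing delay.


Speed = 0.6 * 3e5 km/s = 180000 km/s
Propagation delay = 8371 / 180000 = 0.0465 s = 46.5056 ms
Processing delay = 1.4 ms
Total one-way latency = 47.9056 ms


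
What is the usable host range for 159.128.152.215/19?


Network: 159.128.128.0
Broadcast: 159.128.159.255
First usable = network + 1
Last usable = broadcast - 1
Range: 159.128.128.1 to 159.128.159.254


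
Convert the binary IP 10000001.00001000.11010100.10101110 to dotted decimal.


10000001 = 129
00001000 = 8
11010100 = 212
10101110 = 174
IP: 129.8.212.174


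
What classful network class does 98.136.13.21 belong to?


First octet: 98
Binary: 01100010
0xxxxxxx -> Class A (1-126)
Class A, default mask 255.0.0.0 (/8)


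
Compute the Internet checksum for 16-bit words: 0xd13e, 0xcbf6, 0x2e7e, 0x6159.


Sum all words (with carry folding):
+ 0xd13e = 0xd13e
+ 0xcbf6 = 0x9d35
+ 0x2e7e = 0xcbb3
+ 0x6159 = 0x2d0d
One's complement: ~0x2d0d
Checksum = 0xd2f2


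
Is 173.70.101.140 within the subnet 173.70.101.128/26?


Subnet network: 173.70.101.128
Test IP AND mask: 173.70.101.128
Yes, 173.70.101.140 is in 173.70.101.128/26


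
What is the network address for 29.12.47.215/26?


IP:   00011101.00001100.00101111.11010111
Mask: 11111111.11111111.11111111.11000000
AND operation:
Net:  00011101.00001100.00101111.11000000
Network: 29.12.47.192/26


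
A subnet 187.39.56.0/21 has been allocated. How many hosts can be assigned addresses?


Host bits = 32 - 21 = 11
Total addresses = 2^11 = 2048
Usable = total - 2 (network and broadcast)
Usable hosts: 2046


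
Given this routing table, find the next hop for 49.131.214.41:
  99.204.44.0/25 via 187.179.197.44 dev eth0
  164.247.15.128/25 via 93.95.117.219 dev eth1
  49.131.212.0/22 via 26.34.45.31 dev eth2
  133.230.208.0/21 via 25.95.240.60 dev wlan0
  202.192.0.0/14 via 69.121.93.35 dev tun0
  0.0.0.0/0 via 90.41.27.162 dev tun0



Longest prefix match for 49.131.214.41:
  /25 99.204.44.0: no
  /25 164.247.15.128: no
  /22 49.131.212.0: MATCH
  /21 133.230.208.0: no
  /14 202.192.0.0: no
  /0 0.0.0.0: MATCH
Selected: next-hop 26.34.45.31 via eth2 (matched /22)


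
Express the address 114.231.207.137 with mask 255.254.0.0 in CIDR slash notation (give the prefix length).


Binary: 11111111.11111110.00000000.00000000
Count leading 1s
Prefix: /15


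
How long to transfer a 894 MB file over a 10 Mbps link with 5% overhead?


Effective throughput = 10 * (1 - 5/100) = 9.5 Mbps
File size in Mb = 894 * 8 = 7152 Mb
Time = 7152 / 9.5
Time = 752.8421 seconds


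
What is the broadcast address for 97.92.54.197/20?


Network: 97.92.48.0/20
Host bits = 12
Set all host bits to 1:
Broadcast: 97.92.63.255


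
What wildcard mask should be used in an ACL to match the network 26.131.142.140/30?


Subnet mask: 255.255.255.252
Wildcard = 255.255.255.255 - subnet mask
255 - 255 = 0
255 - 255 = 0
255 - 255 = 0
255 - 252 = 3
Wildcard: 0.0.0.3


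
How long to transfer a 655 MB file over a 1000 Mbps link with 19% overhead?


Effective throughput = 1000 * (1 - 19/100) = 810 Mbps
File size in Mb = 655 * 8 = 5240 Mb
Time = 5240 / 810
Time = 6.4691 seconds


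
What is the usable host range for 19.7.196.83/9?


Network: 19.0.0.0
Broadcast: 19.127.255.255
First usable = network + 1
Last usable = broadcast - 1
Range: 19.0.0.1 to 19.127.255.254


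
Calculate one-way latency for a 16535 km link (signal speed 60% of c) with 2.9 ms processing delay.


Speed = 0.6 * 3e5 km/s = 180000 km/s
Propagation delay = 16535 / 180000 = 0.0919 s = 91.8611 ms
Processing delay = 2.9 ms
Total one-way latency = 94.7611 ms


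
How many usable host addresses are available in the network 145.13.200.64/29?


Host bits = 32 - 29 = 3
Total addresses = 2^3 = 8
Usable = total - 2 (network and broadcast)
Usable hosts: 6


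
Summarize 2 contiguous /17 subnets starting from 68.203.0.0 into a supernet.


Original prefix: /17
Number of subnets: 2 = 2^1
New prefix = 17 - 1 = 16
Supernet: 68.203.0.0/16


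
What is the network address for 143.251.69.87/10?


IP:   10001111.11111011.01000101.01010111
Mask: 11111111.11000000.00000000.00000000
AND operation:
Net:  10001111.11000000.00000000.00000000
Network: 143.192.0.0/10


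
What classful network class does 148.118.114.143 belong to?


First octet: 148
Binary: 10010100
10xxxxxx -> Class B (128-191)
Class B, default mask 255.255.0.0 (/16)


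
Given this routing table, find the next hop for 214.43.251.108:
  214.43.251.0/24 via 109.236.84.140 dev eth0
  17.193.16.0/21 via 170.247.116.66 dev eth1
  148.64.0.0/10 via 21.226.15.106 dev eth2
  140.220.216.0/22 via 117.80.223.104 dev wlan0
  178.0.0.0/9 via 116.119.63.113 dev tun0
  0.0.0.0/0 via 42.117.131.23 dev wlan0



Longest prefix match for 214.43.251.108:
  /24 214.43.251.0: MATCH
  /21 17.193.16.0: no
  /10 148.64.0.0: no
  /22 140.220.216.0: no
  /9 178.0.0.0: no
  /0 0.0.0.0: MATCH
Selected: next-hop 109.236.84.140 via eth0 (matched /24)


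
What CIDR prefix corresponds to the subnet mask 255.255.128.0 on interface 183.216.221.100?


Binary: 11111111.11111111.10000000.00000000
Count leading 1s
Prefix: /17


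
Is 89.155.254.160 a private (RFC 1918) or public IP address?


RFC 1918 private ranges:
  10.0.0.0/8 (10.0.0.0 - 10.255.255.255)
  172.16.0.0/12 (172.16.0.0 - 172.31.255.255)
  192.168.0.0/16 (192.168.0.0 - 192.168.255.255)
Public (not in any RFC 1918 range)


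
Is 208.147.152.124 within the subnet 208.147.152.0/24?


Subnet network: 208.147.152.0
Test IP AND mask: 208.147.152.0
Yes, 208.147.152.124 is in 208.147.152.0/24


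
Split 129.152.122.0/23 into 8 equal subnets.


New prefix = 23 + 3 = 26
Each subnet has 64 addresses
  129.152.122.0/26
  129.152.122.64/26
  129.152.122.128/26
  129.152.122.192/26
  129.152.123.0/26
  129.152.123.64/26
  129.152.123.128/26
  129.152.123.192/26
Subnets: 129.152.122.0/26, 129.152.122.64/26, 129.152.122.128/26, 129.152.122.192/26, 129.152.123.0/26, 129.152.123.64/26, 129.152.123.128/26, 129.152.123.192/26


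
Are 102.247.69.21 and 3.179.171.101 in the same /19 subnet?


Mask: 255.255.224.0
102.247.69.21 AND mask = 102.247.64.0
3.179.171.101 AND mask = 3.179.160.0
No, different subnets (102.247.64.0 vs 3.179.160.0)


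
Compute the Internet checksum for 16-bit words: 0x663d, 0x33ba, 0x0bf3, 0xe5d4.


Sum all words (with carry folding):
+ 0x663d = 0x663d
+ 0x33ba = 0x99f7
+ 0x0bf3 = 0xa5ea
+ 0xe5d4 = 0x8bbf
One's complement: ~0x8bbf
Checksum = 0x7440


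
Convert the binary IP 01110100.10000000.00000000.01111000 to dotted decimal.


01110100 = 116
10000000 = 128
00000000 = 0
01111000 = 120
IP: 116.128.0.120


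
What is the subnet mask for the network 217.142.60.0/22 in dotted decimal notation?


/22 means 22 network bits, 10 host bits
Binary: 11111111111111111111110000000000
Mask: 255.255.252.0


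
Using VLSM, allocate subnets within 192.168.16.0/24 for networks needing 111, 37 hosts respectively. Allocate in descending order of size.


111 hosts -> /25 (126 usable): 192.168.16.0/25
37 hosts -> /26 (62 usable): 192.168.16.128/26
Allocation: 192.168.16.0/25 (111 hosts, 126 usable); 192.168.16.128/26 (37 hosts, 62 usable)


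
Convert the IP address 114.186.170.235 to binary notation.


114 = 01110010
186 = 10111010
170 = 10101010
235 = 11101011
Binary: 01110010.10111010.10101010.11101011


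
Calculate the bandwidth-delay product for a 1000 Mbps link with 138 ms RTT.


BDP = bandwidth * RTT
= 1000 Mbps * 138 ms
= 1000 * 1e6 * 138 / 1000 bits
= 138000000 bits
= 17250000 bytes
= 16845.7031 KB
BDP = 138000000 bits (17250000 bytes)


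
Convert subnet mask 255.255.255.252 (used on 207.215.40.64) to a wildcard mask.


Subnet mask: 255.255.255.252
Wildcard = 255.255.255.255 - subnet mask
255 - 255 = 0
255 - 255 = 0
255 - 255 = 0
255 - 252 = 3
Wildcard: 0.0.0.3


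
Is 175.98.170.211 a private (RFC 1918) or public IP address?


RFC 1918 private ranges:
  10.0.0.0/8 (10.0.0.0 - 10.255.255.255)
  172.16.0.0/12 (172.16.0.0 - 172.31.255.255)
  192.168.0.0/16 (192.168.0.0 - 192.168.255.255)
Public (not in any RFC 1918 range)


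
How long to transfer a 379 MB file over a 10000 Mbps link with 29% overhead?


Effective throughput = 10000 * (1 - 29/100) = 7100 Mbps
File size in Mb = 379 * 8 = 3032 Mb
Time = 3032 / 7100
Time = 0.427 seconds


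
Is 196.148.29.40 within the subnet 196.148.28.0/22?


Subnet network: 196.148.28.0
Test IP AND mask: 196.148.28.0
Yes, 196.148.29.40 is in 196.148.28.0/22


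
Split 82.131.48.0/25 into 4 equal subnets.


New prefix = 25 + 2 = 27
Each subnet has 32 addresses
  82.131.48.0/27
  82.131.48.32/27
  82.131.48.64/27
  82.131.48.96/27
Subnets: 82.131.48.0/27, 82.131.48.32/27, 82.131.48.64/27, 82.131.48.96/27


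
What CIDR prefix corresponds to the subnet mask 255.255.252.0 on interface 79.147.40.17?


Binary: 11111111.11111111.11111100.00000000
Count leading 1s
Prefix: /22


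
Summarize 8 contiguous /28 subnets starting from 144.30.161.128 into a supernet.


Original prefix: /28
Number of subnets: 8 = 2^3
New prefix = 28 - 3 = 25
Supernet: 144.30.161.128/25


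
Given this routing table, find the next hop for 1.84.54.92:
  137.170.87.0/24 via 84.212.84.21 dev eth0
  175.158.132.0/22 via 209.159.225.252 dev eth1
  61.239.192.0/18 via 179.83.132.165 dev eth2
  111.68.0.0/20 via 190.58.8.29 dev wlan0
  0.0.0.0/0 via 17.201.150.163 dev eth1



Longest prefix match for 1.84.54.92:
  /24 137.170.87.0: no
  /22 175.158.132.0: no
  /18 61.239.192.0: no
  /20 111.68.0.0: no
  /0 0.0.0.0: MATCH
Selected: next-hop 17.201.150.163 via eth1 (matched /0)


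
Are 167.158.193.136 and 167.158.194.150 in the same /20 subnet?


Mask: 255.255.240.0
167.158.193.136 AND mask = 167.158.192.0
167.158.194.150 AND mask = 167.158.192.0
Yes, same subnet (167.158.192.0)


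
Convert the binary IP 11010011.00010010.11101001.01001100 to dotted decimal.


11010011 = 211
00010010 = 18
11101001 = 233
01001100 = 76
IP: 211.18.233.76


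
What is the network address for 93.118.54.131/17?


IP:   01011101.01110110.00110110.10000011
Mask: 11111111.11111111.10000000.00000000
AND operation:
Net:  01011101.01110110.00000000.00000000
Network: 93.118.0.0/17


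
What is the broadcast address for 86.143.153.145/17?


Network: 86.143.128.0/17
Host bits = 15
Set all host bits to 1:
Broadcast: 86.143.255.255


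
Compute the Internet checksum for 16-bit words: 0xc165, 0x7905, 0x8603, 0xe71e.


Sum all words (with carry folding):
+ 0xc165 = 0xc165
+ 0x7905 = 0x3a6b
+ 0x8603 = 0xc06e
+ 0xe71e = 0xa78d
One's complement: ~0xa78d
Checksum = 0x5872


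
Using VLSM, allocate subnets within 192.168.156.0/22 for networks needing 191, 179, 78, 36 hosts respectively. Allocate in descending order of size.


191 hosts -> /24 (254 usable): 192.168.156.0/24
179 hosts -> /24 (254 usable): 192.168.157.0/24
78 hosts -> /25 (126 usable): 192.168.158.0/25
36 hosts -> /26 (62 usable): 192.168.158.128/26
Allocation: 192.168.156.0/24 (191 hosts, 254 usable); 192.168.157.0/24 (179 hosts, 254 usable); 192.168.158.0/25 (78 hosts, 126 usable); 192.168.158.128/26 (36 hosts, 62 usable)


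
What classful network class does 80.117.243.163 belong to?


First octet: 80
Binary: 01010000
0xxxxxxx -> Class A (1-126)
Class A, default mask 255.0.0.0 (/8)


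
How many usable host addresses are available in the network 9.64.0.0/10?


Host bits = 32 - 10 = 22
Total addresses = 2^22 = 4194304
Usable = total - 2 (network and broadcast)
Usable hosts: 4194302


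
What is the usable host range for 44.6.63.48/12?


Network: 44.0.0.0
Broadcast: 44.15.255.255
First usable = network + 1
Last usable = broadcast - 1
Range: 44.0.0.1 to 44.15.255.254


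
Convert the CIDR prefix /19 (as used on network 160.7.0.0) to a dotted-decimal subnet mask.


/19 means 19 network bits, 13 host bits
Binary: 11111111111111111110000000000000
Mask: 255.255.224.0


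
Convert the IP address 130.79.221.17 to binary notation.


130 = 10000010
79 = 01001111
221 = 11011101
17 = 00010001
Binary: 10000010.01001111.11011101.00010001


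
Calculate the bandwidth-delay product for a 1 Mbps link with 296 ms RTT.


BDP = bandwidth * RTT
= 1 Mbps * 296 ms
= 1 * 1e6 * 296 / 1000 bits
= 296000 bits
= 37000 bytes
= 36.1328 KB
BDP = 296000 bits (37000 bytes)


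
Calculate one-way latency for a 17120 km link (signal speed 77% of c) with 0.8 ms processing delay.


Speed = 0.77 * 3e5 km/s = 231000 km/s
Propagation delay = 17120 / 231000 = 0.0741 s = 74.1126 ms
Processing delay = 0.8 ms
Total one-way latency = 74.9126 ms


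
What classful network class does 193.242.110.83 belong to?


First octet: 193
Binary: 11000001
110xxxxx -> Class C (192-223)
Class C, default mask 255.255.255.0 (/24)


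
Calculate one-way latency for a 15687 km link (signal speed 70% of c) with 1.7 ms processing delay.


Speed = 0.7 * 3e5 km/s = 210000 km/s
Propagation delay = 15687 / 210000 = 0.0747 s = 74.7 ms
Processing delay = 1.7 ms
Total one-way latency = 76.4 ms


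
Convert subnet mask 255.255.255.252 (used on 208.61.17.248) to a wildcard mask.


Subnet mask: 255.255.255.252
Wildcard = 255.255.255.255 - subnet mask
255 - 255 = 0
255 - 255 = 0
255 - 255 = 0
255 - 252 = 3
Wildcard: 0.0.0.3


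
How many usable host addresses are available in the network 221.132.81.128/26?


Host bits = 32 - 26 = 6
Total addresses = 2^6 = 64
Usable = total - 2 (network and broadcast)
Usable hosts: 62


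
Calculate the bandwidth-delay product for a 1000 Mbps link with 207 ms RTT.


BDP = bandwidth * RTT
= 1000 Mbps * 207 ms
= 1000 * 1e6 * 207 / 1000 bits
= 207000000 bits
= 25875000 bytes
= 25268.5547 KB
BDP = 207000000 bits (25875000 bytes)


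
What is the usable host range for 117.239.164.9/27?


Network: 117.239.164.0
Broadcast: 117.239.164.31
First usable = network + 1
Last usable = broadcast - 1
Range: 117.239.164.1 to 117.239.164.30


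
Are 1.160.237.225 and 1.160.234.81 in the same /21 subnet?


Mask: 255.255.248.0
1.160.237.225 AND mask = 1.160.232.0
1.160.234.81 AND mask = 1.160.232.0
Yes, same subnet (1.160.232.0)


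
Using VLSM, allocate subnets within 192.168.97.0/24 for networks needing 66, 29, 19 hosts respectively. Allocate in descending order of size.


66 hosts -> /25 (126 usable): 192.168.97.0/25
29 hosts -> /27 (30 usable): 192.168.97.128/27
19 hosts -> /27 (30 usable): 192.168.97.160/27
Allocation: 192.168.97.0/25 (66 hosts, 126 usable); 192.168.97.128/27 (29 hosts, 30 usable); 192.168.97.160/27 (19 hosts, 30 usable)


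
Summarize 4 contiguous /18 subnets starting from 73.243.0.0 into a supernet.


Original prefix: /18
Number of subnets: 4 = 2^2
New prefix = 18 - 2 = 16
Supernet: 73.243.0.0/16
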